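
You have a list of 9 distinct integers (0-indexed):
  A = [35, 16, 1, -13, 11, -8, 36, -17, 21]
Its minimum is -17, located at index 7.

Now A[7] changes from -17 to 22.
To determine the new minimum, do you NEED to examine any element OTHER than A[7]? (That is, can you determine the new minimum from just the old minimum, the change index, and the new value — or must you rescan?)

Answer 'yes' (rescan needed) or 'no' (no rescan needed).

Answer: yes

Derivation:
Old min = -17 at index 7
Change at index 7: -17 -> 22
Index 7 WAS the min and new value 22 > old min -17. Must rescan other elements to find the new min.
Needs rescan: yes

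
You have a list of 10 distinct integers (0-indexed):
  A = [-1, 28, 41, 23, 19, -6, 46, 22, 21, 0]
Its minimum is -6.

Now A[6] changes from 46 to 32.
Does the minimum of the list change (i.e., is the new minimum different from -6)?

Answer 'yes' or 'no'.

Old min = -6
Change: A[6] 46 -> 32
Changed element was NOT the min; min changes only if 32 < -6.
New min = -6; changed? no

Answer: no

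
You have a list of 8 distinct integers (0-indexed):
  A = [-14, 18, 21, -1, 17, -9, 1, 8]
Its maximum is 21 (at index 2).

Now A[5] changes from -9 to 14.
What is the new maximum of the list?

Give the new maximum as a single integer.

Old max = 21 (at index 2)
Change: A[5] -9 -> 14
Changed element was NOT the old max.
  New max = max(old_max, new_val) = max(21, 14) = 21

Answer: 21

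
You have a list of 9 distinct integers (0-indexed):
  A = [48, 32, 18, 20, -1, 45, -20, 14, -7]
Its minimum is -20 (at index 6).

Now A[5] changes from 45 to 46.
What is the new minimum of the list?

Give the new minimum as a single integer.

Old min = -20 (at index 6)
Change: A[5] 45 -> 46
Changed element was NOT the old min.
  New min = min(old_min, new_val) = min(-20, 46) = -20

Answer: -20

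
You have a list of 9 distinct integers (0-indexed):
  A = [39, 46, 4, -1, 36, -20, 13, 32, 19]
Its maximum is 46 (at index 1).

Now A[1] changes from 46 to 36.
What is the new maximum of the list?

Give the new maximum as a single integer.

Old max = 46 (at index 1)
Change: A[1] 46 -> 36
Changed element WAS the max -> may need rescan.
  Max of remaining elements: 39
  New max = max(36, 39) = 39

Answer: 39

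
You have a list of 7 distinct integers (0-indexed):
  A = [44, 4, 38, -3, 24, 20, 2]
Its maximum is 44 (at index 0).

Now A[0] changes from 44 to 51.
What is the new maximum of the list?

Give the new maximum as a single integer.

Answer: 51

Derivation:
Old max = 44 (at index 0)
Change: A[0] 44 -> 51
Changed element WAS the max -> may need rescan.
  Max of remaining elements: 38
  New max = max(51, 38) = 51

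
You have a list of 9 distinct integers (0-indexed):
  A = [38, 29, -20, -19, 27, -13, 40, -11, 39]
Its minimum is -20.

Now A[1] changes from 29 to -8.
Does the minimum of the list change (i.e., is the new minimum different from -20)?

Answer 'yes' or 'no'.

Answer: no

Derivation:
Old min = -20
Change: A[1] 29 -> -8
Changed element was NOT the min; min changes only if -8 < -20.
New min = -20; changed? no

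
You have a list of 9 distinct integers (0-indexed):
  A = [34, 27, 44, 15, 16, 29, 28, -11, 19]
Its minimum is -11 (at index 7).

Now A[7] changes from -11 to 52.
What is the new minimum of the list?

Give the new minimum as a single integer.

Answer: 15

Derivation:
Old min = -11 (at index 7)
Change: A[7] -11 -> 52
Changed element WAS the min. Need to check: is 52 still <= all others?
  Min of remaining elements: 15
  New min = min(52, 15) = 15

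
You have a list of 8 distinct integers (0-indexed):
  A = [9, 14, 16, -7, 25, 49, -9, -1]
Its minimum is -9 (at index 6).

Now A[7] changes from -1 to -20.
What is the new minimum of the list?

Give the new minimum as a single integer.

Answer: -20

Derivation:
Old min = -9 (at index 6)
Change: A[7] -1 -> -20
Changed element was NOT the old min.
  New min = min(old_min, new_val) = min(-9, -20) = -20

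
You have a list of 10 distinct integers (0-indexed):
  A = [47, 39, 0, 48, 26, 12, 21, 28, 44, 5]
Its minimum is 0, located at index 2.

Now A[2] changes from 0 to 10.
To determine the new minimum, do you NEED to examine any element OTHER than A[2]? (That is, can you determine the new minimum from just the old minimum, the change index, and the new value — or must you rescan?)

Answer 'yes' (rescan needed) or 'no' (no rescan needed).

Answer: yes

Derivation:
Old min = 0 at index 2
Change at index 2: 0 -> 10
Index 2 WAS the min and new value 10 > old min 0. Must rescan other elements to find the new min.
Needs rescan: yes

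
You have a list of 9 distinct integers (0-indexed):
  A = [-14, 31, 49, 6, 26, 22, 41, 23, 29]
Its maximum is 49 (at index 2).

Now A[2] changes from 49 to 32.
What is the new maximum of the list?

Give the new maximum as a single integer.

Answer: 41

Derivation:
Old max = 49 (at index 2)
Change: A[2] 49 -> 32
Changed element WAS the max -> may need rescan.
  Max of remaining elements: 41
  New max = max(32, 41) = 41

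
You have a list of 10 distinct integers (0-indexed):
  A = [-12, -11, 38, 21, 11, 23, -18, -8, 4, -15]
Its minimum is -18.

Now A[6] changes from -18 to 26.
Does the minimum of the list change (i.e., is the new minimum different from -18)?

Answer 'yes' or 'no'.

Old min = -18
Change: A[6] -18 -> 26
Changed element was the min; new min must be rechecked.
New min = -15; changed? yes

Answer: yes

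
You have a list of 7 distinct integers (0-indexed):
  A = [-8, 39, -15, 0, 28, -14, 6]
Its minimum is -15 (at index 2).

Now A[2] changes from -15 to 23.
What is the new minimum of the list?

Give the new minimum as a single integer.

Answer: -14

Derivation:
Old min = -15 (at index 2)
Change: A[2] -15 -> 23
Changed element WAS the min. Need to check: is 23 still <= all others?
  Min of remaining elements: -14
  New min = min(23, -14) = -14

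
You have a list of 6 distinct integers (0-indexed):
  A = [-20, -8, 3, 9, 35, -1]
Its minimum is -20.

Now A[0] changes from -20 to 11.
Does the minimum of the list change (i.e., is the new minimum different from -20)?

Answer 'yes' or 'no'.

Old min = -20
Change: A[0] -20 -> 11
Changed element was the min; new min must be rechecked.
New min = -8; changed? yes

Answer: yes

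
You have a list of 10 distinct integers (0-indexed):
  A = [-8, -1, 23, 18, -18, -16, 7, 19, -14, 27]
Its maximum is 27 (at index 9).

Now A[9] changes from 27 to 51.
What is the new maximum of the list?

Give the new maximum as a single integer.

Answer: 51

Derivation:
Old max = 27 (at index 9)
Change: A[9] 27 -> 51
Changed element WAS the max -> may need rescan.
  Max of remaining elements: 23
  New max = max(51, 23) = 51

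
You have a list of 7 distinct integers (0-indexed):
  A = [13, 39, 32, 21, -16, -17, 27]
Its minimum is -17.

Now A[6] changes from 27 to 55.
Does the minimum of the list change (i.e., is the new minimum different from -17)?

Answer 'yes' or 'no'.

Answer: no

Derivation:
Old min = -17
Change: A[6] 27 -> 55
Changed element was NOT the min; min changes only if 55 < -17.
New min = -17; changed? no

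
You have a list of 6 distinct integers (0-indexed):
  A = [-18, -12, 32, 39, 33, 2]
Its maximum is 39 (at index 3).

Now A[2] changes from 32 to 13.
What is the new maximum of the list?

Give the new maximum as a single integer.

Answer: 39

Derivation:
Old max = 39 (at index 3)
Change: A[2] 32 -> 13
Changed element was NOT the old max.
  New max = max(old_max, new_val) = max(39, 13) = 39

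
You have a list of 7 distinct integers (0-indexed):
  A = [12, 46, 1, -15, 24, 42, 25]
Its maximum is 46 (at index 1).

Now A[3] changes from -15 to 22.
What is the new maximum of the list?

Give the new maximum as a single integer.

Old max = 46 (at index 1)
Change: A[3] -15 -> 22
Changed element was NOT the old max.
  New max = max(old_max, new_val) = max(46, 22) = 46

Answer: 46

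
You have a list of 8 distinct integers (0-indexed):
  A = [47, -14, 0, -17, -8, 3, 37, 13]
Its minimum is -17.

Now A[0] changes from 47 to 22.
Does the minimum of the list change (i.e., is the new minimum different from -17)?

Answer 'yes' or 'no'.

Answer: no

Derivation:
Old min = -17
Change: A[0] 47 -> 22
Changed element was NOT the min; min changes only if 22 < -17.
New min = -17; changed? no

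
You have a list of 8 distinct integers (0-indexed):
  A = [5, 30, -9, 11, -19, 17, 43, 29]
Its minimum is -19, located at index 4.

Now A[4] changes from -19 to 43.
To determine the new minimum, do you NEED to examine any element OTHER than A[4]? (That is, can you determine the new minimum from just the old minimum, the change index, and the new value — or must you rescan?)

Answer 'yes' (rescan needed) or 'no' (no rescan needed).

Answer: yes

Derivation:
Old min = -19 at index 4
Change at index 4: -19 -> 43
Index 4 WAS the min and new value 43 > old min -19. Must rescan other elements to find the new min.
Needs rescan: yes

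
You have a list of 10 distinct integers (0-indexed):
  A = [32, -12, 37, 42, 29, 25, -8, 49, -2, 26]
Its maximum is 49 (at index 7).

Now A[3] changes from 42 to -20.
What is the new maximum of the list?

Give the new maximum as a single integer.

Old max = 49 (at index 7)
Change: A[3] 42 -> -20
Changed element was NOT the old max.
  New max = max(old_max, new_val) = max(49, -20) = 49

Answer: 49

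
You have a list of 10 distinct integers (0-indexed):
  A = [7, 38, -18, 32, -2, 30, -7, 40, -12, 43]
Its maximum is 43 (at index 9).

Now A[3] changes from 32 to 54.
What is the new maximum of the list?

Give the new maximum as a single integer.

Answer: 54

Derivation:
Old max = 43 (at index 9)
Change: A[3] 32 -> 54
Changed element was NOT the old max.
  New max = max(old_max, new_val) = max(43, 54) = 54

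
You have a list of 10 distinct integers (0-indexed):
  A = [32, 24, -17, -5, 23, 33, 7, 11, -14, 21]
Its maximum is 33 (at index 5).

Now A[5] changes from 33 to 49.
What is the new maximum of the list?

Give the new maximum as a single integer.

Answer: 49

Derivation:
Old max = 33 (at index 5)
Change: A[5] 33 -> 49
Changed element WAS the max -> may need rescan.
  Max of remaining elements: 32
  New max = max(49, 32) = 49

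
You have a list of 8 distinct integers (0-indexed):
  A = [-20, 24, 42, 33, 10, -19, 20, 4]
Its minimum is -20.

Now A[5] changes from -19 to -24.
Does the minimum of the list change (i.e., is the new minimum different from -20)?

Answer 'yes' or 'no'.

Old min = -20
Change: A[5] -19 -> -24
Changed element was NOT the min; min changes only if -24 < -20.
New min = -24; changed? yes

Answer: yes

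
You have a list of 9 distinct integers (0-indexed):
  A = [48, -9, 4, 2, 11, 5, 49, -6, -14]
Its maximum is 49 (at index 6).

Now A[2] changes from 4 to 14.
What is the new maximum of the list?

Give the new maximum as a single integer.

Answer: 49

Derivation:
Old max = 49 (at index 6)
Change: A[2] 4 -> 14
Changed element was NOT the old max.
  New max = max(old_max, new_val) = max(49, 14) = 49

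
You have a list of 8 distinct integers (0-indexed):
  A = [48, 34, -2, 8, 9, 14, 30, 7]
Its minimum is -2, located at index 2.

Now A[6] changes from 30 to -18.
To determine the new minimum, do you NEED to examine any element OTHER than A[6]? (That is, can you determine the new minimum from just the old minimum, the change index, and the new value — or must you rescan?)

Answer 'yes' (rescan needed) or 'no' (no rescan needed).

Old min = -2 at index 2
Change at index 6: 30 -> -18
Index 6 was NOT the min. New min = min(-2, -18). No rescan of other elements needed.
Needs rescan: no

Answer: no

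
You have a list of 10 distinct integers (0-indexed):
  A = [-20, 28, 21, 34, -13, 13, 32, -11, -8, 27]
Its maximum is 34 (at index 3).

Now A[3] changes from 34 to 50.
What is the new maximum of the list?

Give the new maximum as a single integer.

Answer: 50

Derivation:
Old max = 34 (at index 3)
Change: A[3] 34 -> 50
Changed element WAS the max -> may need rescan.
  Max of remaining elements: 32
  New max = max(50, 32) = 50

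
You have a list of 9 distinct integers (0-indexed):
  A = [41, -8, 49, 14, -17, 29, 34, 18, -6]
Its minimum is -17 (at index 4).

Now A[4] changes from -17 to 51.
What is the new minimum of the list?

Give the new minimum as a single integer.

Answer: -8

Derivation:
Old min = -17 (at index 4)
Change: A[4] -17 -> 51
Changed element WAS the min. Need to check: is 51 still <= all others?
  Min of remaining elements: -8
  New min = min(51, -8) = -8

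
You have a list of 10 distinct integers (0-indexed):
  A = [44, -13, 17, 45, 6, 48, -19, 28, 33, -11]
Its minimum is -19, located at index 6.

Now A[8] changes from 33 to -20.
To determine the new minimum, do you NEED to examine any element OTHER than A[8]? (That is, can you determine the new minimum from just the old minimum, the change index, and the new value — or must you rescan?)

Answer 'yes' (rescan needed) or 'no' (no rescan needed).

Answer: no

Derivation:
Old min = -19 at index 6
Change at index 8: 33 -> -20
Index 8 was NOT the min. New min = min(-19, -20). No rescan of other elements needed.
Needs rescan: no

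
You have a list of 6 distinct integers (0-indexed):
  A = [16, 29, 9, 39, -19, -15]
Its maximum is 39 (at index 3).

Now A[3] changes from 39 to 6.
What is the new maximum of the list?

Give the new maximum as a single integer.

Answer: 29

Derivation:
Old max = 39 (at index 3)
Change: A[3] 39 -> 6
Changed element WAS the max -> may need rescan.
  Max of remaining elements: 29
  New max = max(6, 29) = 29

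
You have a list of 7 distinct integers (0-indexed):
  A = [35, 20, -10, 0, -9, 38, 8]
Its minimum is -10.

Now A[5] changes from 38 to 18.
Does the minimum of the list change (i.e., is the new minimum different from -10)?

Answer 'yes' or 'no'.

Answer: no

Derivation:
Old min = -10
Change: A[5] 38 -> 18
Changed element was NOT the min; min changes only if 18 < -10.
New min = -10; changed? no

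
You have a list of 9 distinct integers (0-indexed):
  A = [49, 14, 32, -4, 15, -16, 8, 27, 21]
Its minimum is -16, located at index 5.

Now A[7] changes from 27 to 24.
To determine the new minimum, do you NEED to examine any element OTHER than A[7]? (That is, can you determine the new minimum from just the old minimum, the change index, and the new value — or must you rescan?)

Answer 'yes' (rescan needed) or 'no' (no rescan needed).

Old min = -16 at index 5
Change at index 7: 27 -> 24
Index 7 was NOT the min. New min = min(-16, 24). No rescan of other elements needed.
Needs rescan: no

Answer: no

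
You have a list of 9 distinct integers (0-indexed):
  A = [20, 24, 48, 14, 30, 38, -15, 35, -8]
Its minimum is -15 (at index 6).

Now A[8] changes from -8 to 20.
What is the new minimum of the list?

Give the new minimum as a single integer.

Old min = -15 (at index 6)
Change: A[8] -8 -> 20
Changed element was NOT the old min.
  New min = min(old_min, new_val) = min(-15, 20) = -15

Answer: -15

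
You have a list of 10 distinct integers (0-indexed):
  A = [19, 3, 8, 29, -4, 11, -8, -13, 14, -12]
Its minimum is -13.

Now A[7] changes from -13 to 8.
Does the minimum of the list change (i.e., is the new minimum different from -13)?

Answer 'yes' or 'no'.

Old min = -13
Change: A[7] -13 -> 8
Changed element was the min; new min must be rechecked.
New min = -12; changed? yes

Answer: yes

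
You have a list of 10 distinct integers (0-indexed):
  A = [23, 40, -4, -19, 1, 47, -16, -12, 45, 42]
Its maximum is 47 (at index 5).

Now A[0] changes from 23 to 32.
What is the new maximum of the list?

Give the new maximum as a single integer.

Answer: 47

Derivation:
Old max = 47 (at index 5)
Change: A[0] 23 -> 32
Changed element was NOT the old max.
  New max = max(old_max, new_val) = max(47, 32) = 47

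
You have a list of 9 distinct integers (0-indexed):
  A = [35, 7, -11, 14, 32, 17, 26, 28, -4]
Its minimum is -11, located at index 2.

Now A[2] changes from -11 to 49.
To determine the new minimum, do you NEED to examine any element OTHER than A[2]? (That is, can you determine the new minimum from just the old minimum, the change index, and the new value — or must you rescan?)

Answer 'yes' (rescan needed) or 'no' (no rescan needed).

Answer: yes

Derivation:
Old min = -11 at index 2
Change at index 2: -11 -> 49
Index 2 WAS the min and new value 49 > old min -11. Must rescan other elements to find the new min.
Needs rescan: yes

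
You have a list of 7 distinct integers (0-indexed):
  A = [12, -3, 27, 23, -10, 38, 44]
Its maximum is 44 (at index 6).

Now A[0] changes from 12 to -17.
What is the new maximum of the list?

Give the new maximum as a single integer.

Answer: 44

Derivation:
Old max = 44 (at index 6)
Change: A[0] 12 -> -17
Changed element was NOT the old max.
  New max = max(old_max, new_val) = max(44, -17) = 44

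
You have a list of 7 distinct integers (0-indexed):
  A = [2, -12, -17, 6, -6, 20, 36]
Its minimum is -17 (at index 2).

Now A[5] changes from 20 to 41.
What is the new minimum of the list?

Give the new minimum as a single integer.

Answer: -17

Derivation:
Old min = -17 (at index 2)
Change: A[5] 20 -> 41
Changed element was NOT the old min.
  New min = min(old_min, new_val) = min(-17, 41) = -17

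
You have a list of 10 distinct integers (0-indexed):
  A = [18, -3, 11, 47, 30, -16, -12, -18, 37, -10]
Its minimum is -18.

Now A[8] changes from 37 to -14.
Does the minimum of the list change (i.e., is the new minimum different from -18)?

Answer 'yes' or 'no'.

Answer: no

Derivation:
Old min = -18
Change: A[8] 37 -> -14
Changed element was NOT the min; min changes only if -14 < -18.
New min = -18; changed? no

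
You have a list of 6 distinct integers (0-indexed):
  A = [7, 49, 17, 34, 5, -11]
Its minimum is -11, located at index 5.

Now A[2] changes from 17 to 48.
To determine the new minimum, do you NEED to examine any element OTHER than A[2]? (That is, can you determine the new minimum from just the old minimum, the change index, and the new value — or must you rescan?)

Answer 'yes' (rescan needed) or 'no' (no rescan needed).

Answer: no

Derivation:
Old min = -11 at index 5
Change at index 2: 17 -> 48
Index 2 was NOT the min. New min = min(-11, 48). No rescan of other elements needed.
Needs rescan: no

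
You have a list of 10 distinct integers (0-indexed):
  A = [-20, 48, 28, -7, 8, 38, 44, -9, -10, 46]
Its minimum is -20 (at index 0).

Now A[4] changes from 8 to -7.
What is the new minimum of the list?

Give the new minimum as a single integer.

Old min = -20 (at index 0)
Change: A[4] 8 -> -7
Changed element was NOT the old min.
  New min = min(old_min, new_val) = min(-20, -7) = -20

Answer: -20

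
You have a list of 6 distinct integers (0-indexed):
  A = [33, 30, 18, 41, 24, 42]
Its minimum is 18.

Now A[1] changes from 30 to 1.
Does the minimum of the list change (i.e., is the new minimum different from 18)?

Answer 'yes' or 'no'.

Answer: yes

Derivation:
Old min = 18
Change: A[1] 30 -> 1
Changed element was NOT the min; min changes only if 1 < 18.
New min = 1; changed? yes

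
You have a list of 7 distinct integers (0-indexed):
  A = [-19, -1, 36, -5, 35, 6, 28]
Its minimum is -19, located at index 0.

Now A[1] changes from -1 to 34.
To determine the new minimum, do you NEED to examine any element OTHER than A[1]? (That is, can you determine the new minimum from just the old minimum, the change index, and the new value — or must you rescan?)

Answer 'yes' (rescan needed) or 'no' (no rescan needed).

Answer: no

Derivation:
Old min = -19 at index 0
Change at index 1: -1 -> 34
Index 1 was NOT the min. New min = min(-19, 34). No rescan of other elements needed.
Needs rescan: no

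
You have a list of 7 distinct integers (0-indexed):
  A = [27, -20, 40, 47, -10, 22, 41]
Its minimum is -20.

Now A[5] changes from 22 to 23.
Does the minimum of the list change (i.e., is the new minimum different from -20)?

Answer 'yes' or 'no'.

Answer: no

Derivation:
Old min = -20
Change: A[5] 22 -> 23
Changed element was NOT the min; min changes only if 23 < -20.
New min = -20; changed? no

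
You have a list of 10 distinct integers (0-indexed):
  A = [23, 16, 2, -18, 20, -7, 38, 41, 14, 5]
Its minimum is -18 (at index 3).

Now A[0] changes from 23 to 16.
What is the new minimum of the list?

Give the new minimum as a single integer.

Old min = -18 (at index 3)
Change: A[0] 23 -> 16
Changed element was NOT the old min.
  New min = min(old_min, new_val) = min(-18, 16) = -18

Answer: -18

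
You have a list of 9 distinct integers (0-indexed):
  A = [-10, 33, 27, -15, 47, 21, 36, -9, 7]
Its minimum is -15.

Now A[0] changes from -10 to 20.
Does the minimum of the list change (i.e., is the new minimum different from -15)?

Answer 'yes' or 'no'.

Answer: no

Derivation:
Old min = -15
Change: A[0] -10 -> 20
Changed element was NOT the min; min changes only if 20 < -15.
New min = -15; changed? no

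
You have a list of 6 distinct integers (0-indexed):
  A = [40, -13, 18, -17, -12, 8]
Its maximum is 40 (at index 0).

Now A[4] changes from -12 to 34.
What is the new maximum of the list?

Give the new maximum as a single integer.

Old max = 40 (at index 0)
Change: A[4] -12 -> 34
Changed element was NOT the old max.
  New max = max(old_max, new_val) = max(40, 34) = 40

Answer: 40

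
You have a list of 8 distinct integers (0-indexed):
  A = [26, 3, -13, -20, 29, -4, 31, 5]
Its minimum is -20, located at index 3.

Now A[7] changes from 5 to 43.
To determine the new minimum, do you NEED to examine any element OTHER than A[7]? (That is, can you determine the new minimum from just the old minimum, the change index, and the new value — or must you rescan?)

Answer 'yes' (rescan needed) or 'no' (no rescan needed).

Answer: no

Derivation:
Old min = -20 at index 3
Change at index 7: 5 -> 43
Index 7 was NOT the min. New min = min(-20, 43). No rescan of other elements needed.
Needs rescan: no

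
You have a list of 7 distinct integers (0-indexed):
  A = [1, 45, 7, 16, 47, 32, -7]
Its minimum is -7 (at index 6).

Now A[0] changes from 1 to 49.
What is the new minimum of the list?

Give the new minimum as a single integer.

Old min = -7 (at index 6)
Change: A[0] 1 -> 49
Changed element was NOT the old min.
  New min = min(old_min, new_val) = min(-7, 49) = -7

Answer: -7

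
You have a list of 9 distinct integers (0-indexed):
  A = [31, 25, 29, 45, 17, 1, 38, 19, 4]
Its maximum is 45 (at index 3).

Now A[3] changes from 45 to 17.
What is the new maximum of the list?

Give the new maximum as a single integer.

Answer: 38

Derivation:
Old max = 45 (at index 3)
Change: A[3] 45 -> 17
Changed element WAS the max -> may need rescan.
  Max of remaining elements: 38
  New max = max(17, 38) = 38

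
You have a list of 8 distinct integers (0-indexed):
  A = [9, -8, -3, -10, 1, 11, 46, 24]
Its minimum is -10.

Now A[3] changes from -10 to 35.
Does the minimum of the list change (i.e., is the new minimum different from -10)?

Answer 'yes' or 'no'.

Answer: yes

Derivation:
Old min = -10
Change: A[3] -10 -> 35
Changed element was the min; new min must be rechecked.
New min = -8; changed? yes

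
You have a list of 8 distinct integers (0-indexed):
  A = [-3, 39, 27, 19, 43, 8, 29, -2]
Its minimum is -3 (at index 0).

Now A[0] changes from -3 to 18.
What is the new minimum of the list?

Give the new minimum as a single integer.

Answer: -2

Derivation:
Old min = -3 (at index 0)
Change: A[0] -3 -> 18
Changed element WAS the min. Need to check: is 18 still <= all others?
  Min of remaining elements: -2
  New min = min(18, -2) = -2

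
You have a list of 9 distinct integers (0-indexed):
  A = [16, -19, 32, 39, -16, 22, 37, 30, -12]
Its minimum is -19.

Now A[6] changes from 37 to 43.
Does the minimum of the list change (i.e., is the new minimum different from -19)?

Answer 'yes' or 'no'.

Old min = -19
Change: A[6] 37 -> 43
Changed element was NOT the min; min changes only if 43 < -19.
New min = -19; changed? no

Answer: no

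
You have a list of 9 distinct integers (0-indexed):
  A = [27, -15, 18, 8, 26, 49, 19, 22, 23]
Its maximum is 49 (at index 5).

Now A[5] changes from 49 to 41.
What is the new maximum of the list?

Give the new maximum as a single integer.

Answer: 41

Derivation:
Old max = 49 (at index 5)
Change: A[5] 49 -> 41
Changed element WAS the max -> may need rescan.
  Max of remaining elements: 27
  New max = max(41, 27) = 41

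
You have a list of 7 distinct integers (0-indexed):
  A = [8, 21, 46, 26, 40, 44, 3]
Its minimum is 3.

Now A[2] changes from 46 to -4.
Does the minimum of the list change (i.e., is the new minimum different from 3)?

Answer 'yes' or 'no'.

Answer: yes

Derivation:
Old min = 3
Change: A[2] 46 -> -4
Changed element was NOT the min; min changes only if -4 < 3.
New min = -4; changed? yes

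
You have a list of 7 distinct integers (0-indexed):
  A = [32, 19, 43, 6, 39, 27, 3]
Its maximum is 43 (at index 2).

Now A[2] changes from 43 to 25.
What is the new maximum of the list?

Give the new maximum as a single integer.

Answer: 39

Derivation:
Old max = 43 (at index 2)
Change: A[2] 43 -> 25
Changed element WAS the max -> may need rescan.
  Max of remaining elements: 39
  New max = max(25, 39) = 39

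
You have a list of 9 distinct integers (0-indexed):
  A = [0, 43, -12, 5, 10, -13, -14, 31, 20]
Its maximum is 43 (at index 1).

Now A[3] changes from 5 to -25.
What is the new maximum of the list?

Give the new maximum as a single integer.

Answer: 43

Derivation:
Old max = 43 (at index 1)
Change: A[3] 5 -> -25
Changed element was NOT the old max.
  New max = max(old_max, new_val) = max(43, -25) = 43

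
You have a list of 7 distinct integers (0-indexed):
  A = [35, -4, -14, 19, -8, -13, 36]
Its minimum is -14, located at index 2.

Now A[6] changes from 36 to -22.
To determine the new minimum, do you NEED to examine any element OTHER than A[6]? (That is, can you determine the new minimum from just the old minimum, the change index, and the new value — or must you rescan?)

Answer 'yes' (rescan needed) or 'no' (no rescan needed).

Old min = -14 at index 2
Change at index 6: 36 -> -22
Index 6 was NOT the min. New min = min(-14, -22). No rescan of other elements needed.
Needs rescan: no

Answer: no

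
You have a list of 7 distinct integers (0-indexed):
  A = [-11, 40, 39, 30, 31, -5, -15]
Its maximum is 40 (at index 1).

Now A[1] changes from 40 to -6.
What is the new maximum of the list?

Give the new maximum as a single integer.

Answer: 39

Derivation:
Old max = 40 (at index 1)
Change: A[1] 40 -> -6
Changed element WAS the max -> may need rescan.
  Max of remaining elements: 39
  New max = max(-6, 39) = 39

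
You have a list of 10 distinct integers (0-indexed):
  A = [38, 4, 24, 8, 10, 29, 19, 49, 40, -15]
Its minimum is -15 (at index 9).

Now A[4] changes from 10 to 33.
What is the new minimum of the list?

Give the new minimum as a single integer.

Answer: -15

Derivation:
Old min = -15 (at index 9)
Change: A[4] 10 -> 33
Changed element was NOT the old min.
  New min = min(old_min, new_val) = min(-15, 33) = -15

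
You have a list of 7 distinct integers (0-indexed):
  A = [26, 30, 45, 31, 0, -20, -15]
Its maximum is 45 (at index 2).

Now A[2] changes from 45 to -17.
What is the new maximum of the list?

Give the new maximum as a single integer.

Answer: 31

Derivation:
Old max = 45 (at index 2)
Change: A[2] 45 -> -17
Changed element WAS the max -> may need rescan.
  Max of remaining elements: 31
  New max = max(-17, 31) = 31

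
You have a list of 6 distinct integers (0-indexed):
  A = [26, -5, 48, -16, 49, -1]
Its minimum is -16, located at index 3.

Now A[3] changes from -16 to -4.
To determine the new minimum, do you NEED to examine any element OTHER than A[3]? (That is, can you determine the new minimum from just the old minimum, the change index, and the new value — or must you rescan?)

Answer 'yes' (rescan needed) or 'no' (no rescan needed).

Answer: yes

Derivation:
Old min = -16 at index 3
Change at index 3: -16 -> -4
Index 3 WAS the min and new value -4 > old min -16. Must rescan other elements to find the new min.
Needs rescan: yes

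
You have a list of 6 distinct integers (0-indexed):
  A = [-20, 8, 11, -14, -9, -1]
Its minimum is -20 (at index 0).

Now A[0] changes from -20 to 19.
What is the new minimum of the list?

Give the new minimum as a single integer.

Old min = -20 (at index 0)
Change: A[0] -20 -> 19
Changed element WAS the min. Need to check: is 19 still <= all others?
  Min of remaining elements: -14
  New min = min(19, -14) = -14

Answer: -14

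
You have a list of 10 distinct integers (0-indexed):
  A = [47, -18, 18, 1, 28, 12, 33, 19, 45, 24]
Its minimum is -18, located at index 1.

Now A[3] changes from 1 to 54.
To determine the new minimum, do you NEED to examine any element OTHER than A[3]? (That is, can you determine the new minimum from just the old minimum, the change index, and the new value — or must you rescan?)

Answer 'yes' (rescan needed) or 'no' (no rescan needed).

Old min = -18 at index 1
Change at index 3: 1 -> 54
Index 3 was NOT the min. New min = min(-18, 54). No rescan of other elements needed.
Needs rescan: no

Answer: no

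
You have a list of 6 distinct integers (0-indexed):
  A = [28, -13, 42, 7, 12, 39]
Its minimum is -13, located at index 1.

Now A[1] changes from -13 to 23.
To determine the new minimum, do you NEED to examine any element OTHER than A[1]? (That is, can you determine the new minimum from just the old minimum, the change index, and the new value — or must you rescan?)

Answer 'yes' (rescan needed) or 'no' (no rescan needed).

Answer: yes

Derivation:
Old min = -13 at index 1
Change at index 1: -13 -> 23
Index 1 WAS the min and new value 23 > old min -13. Must rescan other elements to find the new min.
Needs rescan: yes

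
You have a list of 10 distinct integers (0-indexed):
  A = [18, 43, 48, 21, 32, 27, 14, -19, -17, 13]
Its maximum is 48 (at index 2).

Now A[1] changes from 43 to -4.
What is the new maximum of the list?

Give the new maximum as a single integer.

Old max = 48 (at index 2)
Change: A[1] 43 -> -4
Changed element was NOT the old max.
  New max = max(old_max, new_val) = max(48, -4) = 48

Answer: 48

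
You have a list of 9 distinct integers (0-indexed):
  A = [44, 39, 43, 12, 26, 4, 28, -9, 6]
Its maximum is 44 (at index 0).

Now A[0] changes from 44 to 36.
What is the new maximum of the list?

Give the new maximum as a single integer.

Answer: 43

Derivation:
Old max = 44 (at index 0)
Change: A[0] 44 -> 36
Changed element WAS the max -> may need rescan.
  Max of remaining elements: 43
  New max = max(36, 43) = 43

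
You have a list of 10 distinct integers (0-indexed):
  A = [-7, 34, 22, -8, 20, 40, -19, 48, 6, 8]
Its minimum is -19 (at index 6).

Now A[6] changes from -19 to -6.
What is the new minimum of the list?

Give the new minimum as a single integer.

Answer: -8

Derivation:
Old min = -19 (at index 6)
Change: A[6] -19 -> -6
Changed element WAS the min. Need to check: is -6 still <= all others?
  Min of remaining elements: -8
  New min = min(-6, -8) = -8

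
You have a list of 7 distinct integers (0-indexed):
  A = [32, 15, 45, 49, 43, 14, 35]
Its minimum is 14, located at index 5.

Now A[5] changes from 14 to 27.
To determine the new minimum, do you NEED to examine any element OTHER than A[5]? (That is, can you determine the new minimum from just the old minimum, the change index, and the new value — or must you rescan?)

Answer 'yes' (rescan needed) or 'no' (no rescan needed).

Old min = 14 at index 5
Change at index 5: 14 -> 27
Index 5 WAS the min and new value 27 > old min 14. Must rescan other elements to find the new min.
Needs rescan: yes

Answer: yes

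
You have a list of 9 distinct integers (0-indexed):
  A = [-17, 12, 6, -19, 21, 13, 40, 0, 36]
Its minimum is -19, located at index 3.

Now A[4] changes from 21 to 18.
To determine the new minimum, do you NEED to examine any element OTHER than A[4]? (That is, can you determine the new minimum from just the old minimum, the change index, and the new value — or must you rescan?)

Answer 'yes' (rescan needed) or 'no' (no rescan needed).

Old min = -19 at index 3
Change at index 4: 21 -> 18
Index 4 was NOT the min. New min = min(-19, 18). No rescan of other elements needed.
Needs rescan: no

Answer: no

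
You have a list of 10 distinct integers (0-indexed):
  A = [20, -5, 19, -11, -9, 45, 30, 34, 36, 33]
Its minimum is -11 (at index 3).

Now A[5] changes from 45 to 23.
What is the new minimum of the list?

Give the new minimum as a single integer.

Answer: -11

Derivation:
Old min = -11 (at index 3)
Change: A[5] 45 -> 23
Changed element was NOT the old min.
  New min = min(old_min, new_val) = min(-11, 23) = -11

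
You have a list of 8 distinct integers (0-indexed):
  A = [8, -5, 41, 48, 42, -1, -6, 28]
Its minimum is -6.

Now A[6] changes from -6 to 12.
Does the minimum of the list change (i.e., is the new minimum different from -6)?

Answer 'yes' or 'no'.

Old min = -6
Change: A[6] -6 -> 12
Changed element was the min; new min must be rechecked.
New min = -5; changed? yes

Answer: yes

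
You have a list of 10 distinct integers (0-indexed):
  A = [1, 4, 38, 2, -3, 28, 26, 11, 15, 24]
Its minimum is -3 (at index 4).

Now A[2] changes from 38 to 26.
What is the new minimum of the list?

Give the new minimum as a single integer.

Answer: -3

Derivation:
Old min = -3 (at index 4)
Change: A[2] 38 -> 26
Changed element was NOT the old min.
  New min = min(old_min, new_val) = min(-3, 26) = -3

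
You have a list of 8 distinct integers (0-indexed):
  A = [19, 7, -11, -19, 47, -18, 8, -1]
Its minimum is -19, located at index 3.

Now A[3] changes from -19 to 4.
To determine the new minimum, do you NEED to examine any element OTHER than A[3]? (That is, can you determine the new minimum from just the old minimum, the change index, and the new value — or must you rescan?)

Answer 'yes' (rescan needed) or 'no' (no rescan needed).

Answer: yes

Derivation:
Old min = -19 at index 3
Change at index 3: -19 -> 4
Index 3 WAS the min and new value 4 > old min -19. Must rescan other elements to find the new min.
Needs rescan: yes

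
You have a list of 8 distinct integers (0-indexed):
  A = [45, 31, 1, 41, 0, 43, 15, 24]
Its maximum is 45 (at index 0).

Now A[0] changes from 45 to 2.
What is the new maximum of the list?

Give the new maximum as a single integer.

Old max = 45 (at index 0)
Change: A[0] 45 -> 2
Changed element WAS the max -> may need rescan.
  Max of remaining elements: 43
  New max = max(2, 43) = 43

Answer: 43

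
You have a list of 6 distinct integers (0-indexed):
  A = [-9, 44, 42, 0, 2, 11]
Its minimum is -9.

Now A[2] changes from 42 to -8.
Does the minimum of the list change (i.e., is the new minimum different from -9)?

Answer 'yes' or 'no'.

Old min = -9
Change: A[2] 42 -> -8
Changed element was NOT the min; min changes only if -8 < -9.
New min = -9; changed? no

Answer: no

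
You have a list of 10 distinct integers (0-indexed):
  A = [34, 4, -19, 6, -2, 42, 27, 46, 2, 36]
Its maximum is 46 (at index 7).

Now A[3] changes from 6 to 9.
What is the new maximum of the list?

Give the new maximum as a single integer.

Answer: 46

Derivation:
Old max = 46 (at index 7)
Change: A[3] 6 -> 9
Changed element was NOT the old max.
  New max = max(old_max, new_val) = max(46, 9) = 46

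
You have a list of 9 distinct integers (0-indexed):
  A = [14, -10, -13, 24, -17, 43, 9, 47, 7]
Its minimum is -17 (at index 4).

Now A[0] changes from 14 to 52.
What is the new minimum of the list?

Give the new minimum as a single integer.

Answer: -17

Derivation:
Old min = -17 (at index 4)
Change: A[0] 14 -> 52
Changed element was NOT the old min.
  New min = min(old_min, new_val) = min(-17, 52) = -17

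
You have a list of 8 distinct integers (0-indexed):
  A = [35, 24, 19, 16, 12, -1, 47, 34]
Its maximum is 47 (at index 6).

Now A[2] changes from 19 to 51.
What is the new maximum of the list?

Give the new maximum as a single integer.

Answer: 51

Derivation:
Old max = 47 (at index 6)
Change: A[2] 19 -> 51
Changed element was NOT the old max.
  New max = max(old_max, new_val) = max(47, 51) = 51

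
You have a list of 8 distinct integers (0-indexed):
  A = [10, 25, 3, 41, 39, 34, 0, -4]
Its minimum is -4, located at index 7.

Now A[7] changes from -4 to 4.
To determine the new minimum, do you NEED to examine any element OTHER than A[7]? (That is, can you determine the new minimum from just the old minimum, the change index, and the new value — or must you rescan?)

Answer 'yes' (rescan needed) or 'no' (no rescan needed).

Answer: yes

Derivation:
Old min = -4 at index 7
Change at index 7: -4 -> 4
Index 7 WAS the min and new value 4 > old min -4. Must rescan other elements to find the new min.
Needs rescan: yes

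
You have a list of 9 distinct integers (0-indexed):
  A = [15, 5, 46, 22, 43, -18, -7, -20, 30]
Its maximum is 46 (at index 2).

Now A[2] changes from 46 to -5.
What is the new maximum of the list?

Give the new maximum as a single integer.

Answer: 43

Derivation:
Old max = 46 (at index 2)
Change: A[2] 46 -> -5
Changed element WAS the max -> may need rescan.
  Max of remaining elements: 43
  New max = max(-5, 43) = 43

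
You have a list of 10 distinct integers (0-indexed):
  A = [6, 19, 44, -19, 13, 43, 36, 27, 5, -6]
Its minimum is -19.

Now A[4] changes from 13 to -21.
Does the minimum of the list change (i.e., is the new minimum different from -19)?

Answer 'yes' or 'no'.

Answer: yes

Derivation:
Old min = -19
Change: A[4] 13 -> -21
Changed element was NOT the min; min changes only if -21 < -19.
New min = -21; changed? yes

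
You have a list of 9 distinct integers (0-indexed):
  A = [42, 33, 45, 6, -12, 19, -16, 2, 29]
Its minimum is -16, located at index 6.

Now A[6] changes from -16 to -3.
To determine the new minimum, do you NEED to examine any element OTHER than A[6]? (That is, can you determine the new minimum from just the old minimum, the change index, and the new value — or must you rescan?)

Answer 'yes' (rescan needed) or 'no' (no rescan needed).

Old min = -16 at index 6
Change at index 6: -16 -> -3
Index 6 WAS the min and new value -3 > old min -16. Must rescan other elements to find the new min.
Needs rescan: yes

Answer: yes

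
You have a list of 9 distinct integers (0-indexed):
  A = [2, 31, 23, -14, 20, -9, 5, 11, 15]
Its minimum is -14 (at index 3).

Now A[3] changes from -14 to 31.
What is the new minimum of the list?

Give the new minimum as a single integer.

Answer: -9

Derivation:
Old min = -14 (at index 3)
Change: A[3] -14 -> 31
Changed element WAS the min. Need to check: is 31 still <= all others?
  Min of remaining elements: -9
  New min = min(31, -9) = -9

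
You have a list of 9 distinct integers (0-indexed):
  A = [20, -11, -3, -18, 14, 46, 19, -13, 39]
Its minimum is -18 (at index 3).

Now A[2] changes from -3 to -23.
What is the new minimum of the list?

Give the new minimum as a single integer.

Answer: -23

Derivation:
Old min = -18 (at index 3)
Change: A[2] -3 -> -23
Changed element was NOT the old min.
  New min = min(old_min, new_val) = min(-18, -23) = -23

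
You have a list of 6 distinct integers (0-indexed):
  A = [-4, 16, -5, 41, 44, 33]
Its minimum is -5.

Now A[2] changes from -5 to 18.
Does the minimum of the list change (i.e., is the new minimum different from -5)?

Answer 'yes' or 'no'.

Old min = -5
Change: A[2] -5 -> 18
Changed element was the min; new min must be rechecked.
New min = -4; changed? yes

Answer: yes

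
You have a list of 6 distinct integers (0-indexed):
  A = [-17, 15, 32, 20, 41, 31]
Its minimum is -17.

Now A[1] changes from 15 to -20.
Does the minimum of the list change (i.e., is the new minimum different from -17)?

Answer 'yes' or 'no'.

Old min = -17
Change: A[1] 15 -> -20
Changed element was NOT the min; min changes only if -20 < -17.
New min = -20; changed? yes

Answer: yes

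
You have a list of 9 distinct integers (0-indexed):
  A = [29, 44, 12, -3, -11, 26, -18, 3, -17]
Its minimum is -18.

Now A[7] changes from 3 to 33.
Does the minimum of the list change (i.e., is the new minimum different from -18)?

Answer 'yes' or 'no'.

Answer: no

Derivation:
Old min = -18
Change: A[7] 3 -> 33
Changed element was NOT the min; min changes only if 33 < -18.
New min = -18; changed? no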